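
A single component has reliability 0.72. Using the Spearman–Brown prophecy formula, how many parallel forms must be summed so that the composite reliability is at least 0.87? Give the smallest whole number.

k ≥ ρ*(1−ρ₁)/(ρ₁(1−ρ*)) = 0.87·0.28 / (0.72·0.13) = 2.603.
Smallest integer k = 3.

3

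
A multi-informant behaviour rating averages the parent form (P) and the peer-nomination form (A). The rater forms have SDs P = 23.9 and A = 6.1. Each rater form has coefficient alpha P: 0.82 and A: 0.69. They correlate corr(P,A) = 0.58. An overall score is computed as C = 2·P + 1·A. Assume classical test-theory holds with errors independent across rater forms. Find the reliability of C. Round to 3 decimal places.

Var(C) = 2²·23.9² + 6.1² + 2·[2·23.9·6.1·0.58] = 2322.05 + 338.233 = 2660.28.
Because errors are independent across components, Cov(Tᵢ,Tⱼ) = Cov(Xᵢ,Xⱼ); the off-diagonal part of the true-score variance is the same as above.
True-score variance = [2²·23.9²·0.82 + 6.1²·0.69] + 338.233 = 1899.24 + 338.233 = 2237.48.
Reliability = 2237.48 / 2660.28 = 0.841.

0.841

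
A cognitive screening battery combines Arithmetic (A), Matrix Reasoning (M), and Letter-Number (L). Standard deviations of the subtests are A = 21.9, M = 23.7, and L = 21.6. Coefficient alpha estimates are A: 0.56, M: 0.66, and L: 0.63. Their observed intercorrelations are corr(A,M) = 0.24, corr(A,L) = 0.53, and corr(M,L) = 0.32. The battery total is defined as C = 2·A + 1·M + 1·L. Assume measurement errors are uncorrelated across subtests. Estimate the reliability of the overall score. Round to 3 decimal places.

0.747

Var(C) = 2²·21.9² + 23.7² + 21.6² + 2·[2·21.9·23.7·0.24 + 2·21.9·21.6·0.53 + 23.7·21.6·0.32] = 2946.69 + 1828.74 = 4775.43.
Under uncorrelated errors the observed covariances equal the true-score covariances, so only the own-variance terms attenuate.
True-score variance = [2²·21.9²·0.56 + 23.7²·0.66 + 21.6²·0.63] + 1828.74 = 1738.97 + 1828.74 = 3567.72.
Reliability = 3567.72 / 4775.43 = 0.747.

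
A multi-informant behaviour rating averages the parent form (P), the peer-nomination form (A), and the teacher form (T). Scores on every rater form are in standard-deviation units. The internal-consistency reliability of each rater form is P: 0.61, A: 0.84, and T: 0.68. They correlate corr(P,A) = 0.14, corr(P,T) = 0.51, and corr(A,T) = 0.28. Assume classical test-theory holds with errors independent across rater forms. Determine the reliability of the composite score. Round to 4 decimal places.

Var(P+A+T) = 3 + 2·[0.14 + 0.51 + 0.28] = 3 + 1.86 = 4.86.
Because errors are independent across components, Cov(Tᵢ,Tⱼ) = Cov(Xᵢ,Xⱼ); the off-diagonal part of the true-score variance is the same as above.
True-score variance = [0.61 + 0.84 + 0.68] + 1.86 = 2.13 + 1.86 = 3.99.
Reliability = 3.99 / 4.86 = 0.8210.

0.8210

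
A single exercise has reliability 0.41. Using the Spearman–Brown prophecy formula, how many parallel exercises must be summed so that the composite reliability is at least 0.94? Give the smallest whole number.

23

k ≥ ρ*(1−ρ₁)/(ρ₁(1−ρ*)) = 0.94·0.59 / (0.41·0.06) = 22.545.
Smallest integer k = 23.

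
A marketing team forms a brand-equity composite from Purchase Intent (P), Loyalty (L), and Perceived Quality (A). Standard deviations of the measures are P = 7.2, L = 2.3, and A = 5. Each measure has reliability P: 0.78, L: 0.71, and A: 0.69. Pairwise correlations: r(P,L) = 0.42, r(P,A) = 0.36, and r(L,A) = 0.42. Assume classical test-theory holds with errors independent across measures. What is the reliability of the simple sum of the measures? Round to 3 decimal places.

Var(P+L+A) = 7.2² + 2.3² + 5² + 2·[7.2·2.3·0.42 + 7.2·5·0.36 + 2.3·5·0.42] = 82.13 + 49.4904 = 131.62.
With uncorrelated errors the cross-covariances are all true-score covariance, so they carry over unchanged; only the diagonal terms shrink to ρᵢσᵢ².
True-score variance = [7.2²·0.78 + 2.3²·0.71 + 5²·0.69] + 49.4904 = 61.4411 + 49.4904 = 110.931.
Reliability = 110.931 / 131.62 = 0.843.

0.843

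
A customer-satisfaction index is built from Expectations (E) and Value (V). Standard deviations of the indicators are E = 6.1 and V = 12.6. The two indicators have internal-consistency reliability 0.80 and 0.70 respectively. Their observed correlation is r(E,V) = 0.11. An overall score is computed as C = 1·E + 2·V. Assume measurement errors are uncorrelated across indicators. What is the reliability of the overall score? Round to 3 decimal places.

Var(C) = 6.1² + 2²·12.6² + 2·[2·6.1·12.6·0.11] = 672.25 + 33.8184 = 706.068.
With uncorrelated errors the cross-covariances are all true-score covariance, so they carry over unchanged; only the diagonal terms shrink to ρᵢσᵢ².
True-score variance = [6.1²·0.80 + 2²·12.6²·0.70] + 33.8184 = 474.296 + 33.8184 = 508.114.
Reliability = 508.114 / 706.068 = 0.720.

0.720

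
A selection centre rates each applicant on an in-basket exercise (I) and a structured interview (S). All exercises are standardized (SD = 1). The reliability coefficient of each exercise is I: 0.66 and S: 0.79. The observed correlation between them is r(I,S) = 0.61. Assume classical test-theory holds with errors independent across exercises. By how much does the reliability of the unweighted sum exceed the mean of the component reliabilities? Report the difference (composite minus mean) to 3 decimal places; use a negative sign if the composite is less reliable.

Var(sum) = 2 + 1.22 = 3.22; true-score variance = 1.45 + 1.22 = 2.67; composite reliability = 0.8292.
Mean component reliability = 0.7250.
Difference = 0.8292 − 0.7250 = 0.104.

0.104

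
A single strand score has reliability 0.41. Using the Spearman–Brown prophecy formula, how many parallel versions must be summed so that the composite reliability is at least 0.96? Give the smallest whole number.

35

k ≥ ρ*(1−ρ₁)/(ρ₁(1−ρ*)) = 0.96·0.59 / (0.41·0.04) = 34.537.
Smallest integer k = 35.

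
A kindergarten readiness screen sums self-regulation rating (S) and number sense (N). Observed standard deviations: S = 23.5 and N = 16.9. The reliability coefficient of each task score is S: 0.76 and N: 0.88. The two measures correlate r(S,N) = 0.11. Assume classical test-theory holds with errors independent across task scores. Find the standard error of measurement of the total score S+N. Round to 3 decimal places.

Var(total) = 837.86 + 87.373 = 925.233.
True-score variance = 671.047 + 87.373 = 758.42, so reliability = 0.8197.
Error variance = 925.233 − 758.42 = 166.813; SEM = √166.813 = 12.916.

12.916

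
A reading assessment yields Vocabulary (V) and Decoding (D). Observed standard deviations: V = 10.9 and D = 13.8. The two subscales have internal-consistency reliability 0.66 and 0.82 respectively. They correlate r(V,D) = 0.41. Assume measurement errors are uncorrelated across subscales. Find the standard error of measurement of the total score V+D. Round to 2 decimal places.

8.64

Var(total) = 309.25 + 123.344 = 432.594.
True-score variance = 234.575 + 123.344 = 357.92, so reliability = 0.8274.
Error variance = 432.594 − 357.92 = 74.6746; SEM = √74.6746 = 8.64.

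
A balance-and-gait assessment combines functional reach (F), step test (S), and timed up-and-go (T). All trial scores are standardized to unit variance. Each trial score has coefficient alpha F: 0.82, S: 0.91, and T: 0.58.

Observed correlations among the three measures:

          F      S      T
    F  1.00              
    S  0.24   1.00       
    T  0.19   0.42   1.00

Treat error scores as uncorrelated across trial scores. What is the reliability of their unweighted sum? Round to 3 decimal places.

Var(F+S+T) = 3 + 2·[0.24 + 0.19 + 0.42] = 3 + 1.7 = 4.7.
Under uncorrelated errors the observed covariances equal the true-score covariances, so only the own-variance terms attenuate.
True-score variance = [0.82 + 0.91 + 0.58] + 1.7 = 2.31 + 1.7 = 4.01.
Reliability = 4.01 / 4.7 = 0.853.

0.853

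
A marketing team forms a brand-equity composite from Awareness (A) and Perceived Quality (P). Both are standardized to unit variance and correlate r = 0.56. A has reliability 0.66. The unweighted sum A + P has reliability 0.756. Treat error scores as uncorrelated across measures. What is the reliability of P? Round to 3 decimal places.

Var(A+P) = 2 + 2·0.56 = 3.120.
True-score variance = ρ_A + ρ_P + 2·0.56, so 0.756 = (0.66 + ρ_P + 1.12) / 3.120.
ρ_P = 0.756·3.120 − 0.66 − 1.12 = 0.579.

0.579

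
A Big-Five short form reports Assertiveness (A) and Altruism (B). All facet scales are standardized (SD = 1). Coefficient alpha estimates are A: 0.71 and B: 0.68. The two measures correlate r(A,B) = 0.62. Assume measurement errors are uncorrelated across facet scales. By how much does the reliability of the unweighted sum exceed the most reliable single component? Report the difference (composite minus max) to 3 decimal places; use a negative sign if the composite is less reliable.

Var(sum) = 2 + 1.24 = 3.24; true-score variance = 1.39 + 1.24 = 2.63; composite reliability = 0.8117.
Max component reliability = 0.7100.
Difference = 0.8117 − 0.7100 = 0.102.

0.102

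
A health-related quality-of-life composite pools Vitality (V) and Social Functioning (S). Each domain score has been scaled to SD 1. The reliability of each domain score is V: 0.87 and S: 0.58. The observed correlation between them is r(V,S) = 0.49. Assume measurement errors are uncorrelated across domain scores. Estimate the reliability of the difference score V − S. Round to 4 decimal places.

0.4608

Var(V−S) = 1 + 1 − 2·0.49 = 2 − 0.98 = 1.02.
Because errors are independent across components, Cov(Tᵢ,Tⱼ) = Cov(Xᵢ,Xⱼ); the off-diagonal part of the true-score variance is the same as above.
True-score variance = [0.87 + 0.58] − 0.98 = 1.45 − 0.98 = 0.47.
Reliability = 0.47 / 1.02 = 0.4608.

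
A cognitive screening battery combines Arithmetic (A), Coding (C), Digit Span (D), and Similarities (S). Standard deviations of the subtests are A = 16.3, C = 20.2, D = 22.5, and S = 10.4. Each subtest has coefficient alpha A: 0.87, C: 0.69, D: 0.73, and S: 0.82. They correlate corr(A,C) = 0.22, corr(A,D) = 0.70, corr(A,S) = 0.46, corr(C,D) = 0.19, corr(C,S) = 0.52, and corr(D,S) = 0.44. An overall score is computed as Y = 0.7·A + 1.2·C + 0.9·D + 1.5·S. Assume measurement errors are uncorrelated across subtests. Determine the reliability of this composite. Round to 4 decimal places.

Var(Y) = 0.7²·16.3² + 1.2²·20.2² + 0.9²·22.5² + 1.5²·10.4² + 2·[0.84·16.3·20.2·0.22 + 0.63·16.3·22.5·0.70 + 1.05·16.3·10.4·0.46 + 1.08·20.2·22.5·0.19 + 1.8·20.2·10.4·0.52 + 1.35·22.5·10.4·0.44] = 1371.19 + 1466.71 = 2837.9.
Under uncorrelated errors the observed covariances equal the true-score covariances, so only the own-variance terms attenuate.
True-score variance = [0.7²·16.3²·0.87 + 1.2²·20.2²·0.69 + 0.9²·22.5²·0.73 + 1.5²·10.4²·0.82] + 1466.71 = 1017.59 + 1466.71 = 2484.31.
Reliability = 2484.31 / 2837.9 = 0.8754.

0.8754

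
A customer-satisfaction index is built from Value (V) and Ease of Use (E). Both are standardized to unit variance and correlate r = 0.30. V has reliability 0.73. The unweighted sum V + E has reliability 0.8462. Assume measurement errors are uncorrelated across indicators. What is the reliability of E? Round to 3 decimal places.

0.870

Var(V+E) = 2 + 2·0.30 = 2.600.
True-score variance = ρ_V + ρ_E + 2·0.30, so 0.8462 = (0.73 + ρ_E + 0.60) / 2.600.
ρ_E = 0.8462·2.600 − 0.73 − 0.60 = 0.870.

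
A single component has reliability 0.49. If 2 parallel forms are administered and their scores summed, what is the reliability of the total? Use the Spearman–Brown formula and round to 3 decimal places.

ρ_k = kρ / (1 + (k−1)ρ) = 2·0.49 / (1 + 1·0.49) = 0.980 / 1.490 = 0.658.

0.658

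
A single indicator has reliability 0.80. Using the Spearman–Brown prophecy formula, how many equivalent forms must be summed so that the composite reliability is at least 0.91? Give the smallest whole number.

3

k ≥ ρ*(1−ρ₁)/(ρ₁(1−ρ*)) = 0.91·0.20 / (0.80·0.09) = 2.528.
Smallest integer k = 3.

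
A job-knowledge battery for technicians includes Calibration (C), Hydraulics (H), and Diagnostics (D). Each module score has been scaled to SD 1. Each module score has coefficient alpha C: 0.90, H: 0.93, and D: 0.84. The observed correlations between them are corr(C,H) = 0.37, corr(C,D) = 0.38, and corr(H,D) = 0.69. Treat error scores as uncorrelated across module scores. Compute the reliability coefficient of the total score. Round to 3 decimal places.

0.944

Var(C+H+D) = 3 + 2·[0.37 + 0.38 + 0.69] = 3 + 2.88 = 5.88.
Because errors are independent across components, Cov(Tᵢ,Tⱼ) = Cov(Xᵢ,Xⱼ); the off-diagonal part of the true-score variance is the same as above.
True-score variance = [0.90 + 0.93 + 0.84] + 2.88 = 2.67 + 2.88 = 5.55.
Reliability = 5.55 / 5.88 = 0.944.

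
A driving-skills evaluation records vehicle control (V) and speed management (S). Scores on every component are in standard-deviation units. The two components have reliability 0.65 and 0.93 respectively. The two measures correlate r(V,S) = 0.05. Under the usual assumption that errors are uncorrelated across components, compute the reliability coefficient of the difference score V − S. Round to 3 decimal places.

Var(V−S) = 1 + 1 − 2·0.05 = 2 − 0.1 = 1.9.
Under uncorrelated errors the observed covariances equal the true-score covariances, so only the own-variance terms attenuate.
True-score variance = [0.65 + 0.93] − 0.1 = 1.58 − 0.1 = 1.48.
Reliability = 1.48 / 1.9 = 0.779.

0.779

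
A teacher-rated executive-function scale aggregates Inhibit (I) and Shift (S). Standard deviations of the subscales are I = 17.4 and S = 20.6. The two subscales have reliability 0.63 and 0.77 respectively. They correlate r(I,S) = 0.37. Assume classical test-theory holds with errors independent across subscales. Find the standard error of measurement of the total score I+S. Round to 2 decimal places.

14.48

Var(total) = 727.12 + 265.246 = 992.366.
True-score variance = 517.496 + 265.246 = 782.742, so reliability = 0.7888.
Error variance = 992.366 − 782.742 = 209.624; SEM = √209.624 = 14.48.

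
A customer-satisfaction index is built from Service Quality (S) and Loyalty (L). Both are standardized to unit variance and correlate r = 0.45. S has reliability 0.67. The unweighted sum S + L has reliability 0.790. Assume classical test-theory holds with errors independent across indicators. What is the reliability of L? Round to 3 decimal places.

Var(S+L) = 2 + 2·0.45 = 2.900.
True-score variance = ρ_S + ρ_L + 2·0.45, so 0.790 = (0.67 + ρ_L + 0.90) / 2.900.
ρ_L = 0.790·2.900 − 0.67 − 0.90 = 0.721.

0.721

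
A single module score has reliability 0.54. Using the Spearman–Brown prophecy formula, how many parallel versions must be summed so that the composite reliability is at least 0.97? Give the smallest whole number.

28

k ≥ ρ*(1−ρ₁)/(ρ₁(1−ρ*)) = 0.97·0.46 / (0.54·0.03) = 27.543.
Smallest integer k = 28.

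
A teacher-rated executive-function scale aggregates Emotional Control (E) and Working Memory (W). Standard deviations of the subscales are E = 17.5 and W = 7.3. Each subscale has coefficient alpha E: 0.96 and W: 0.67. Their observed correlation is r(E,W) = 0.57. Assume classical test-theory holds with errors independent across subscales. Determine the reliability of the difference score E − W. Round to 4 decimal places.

0.8605

Var(E−W) = 17.5² + 7.3² − 2·17.5·7.3·0.57 = 359.54 − 145.635 = 213.905.
With uncorrelated errors the cross-covariances are all true-score covariance, so they carry over unchanged; only the diagonal terms shrink to ρᵢσᵢ².
True-score variance = [17.5²·0.96 + 7.3²·0.67] − 145.635 = 329.704 − 145.635 = 184.069.
Reliability = 184.069 / 213.905 = 0.8605.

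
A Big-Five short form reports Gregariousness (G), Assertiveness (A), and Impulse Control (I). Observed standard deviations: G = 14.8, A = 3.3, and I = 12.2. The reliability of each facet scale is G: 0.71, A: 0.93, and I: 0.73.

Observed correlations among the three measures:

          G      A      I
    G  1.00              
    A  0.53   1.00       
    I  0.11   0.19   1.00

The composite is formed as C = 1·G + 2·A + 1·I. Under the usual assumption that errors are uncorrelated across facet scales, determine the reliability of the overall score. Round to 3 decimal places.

Var(C) = 14.8² + 2²·3.3² + 12.2² + 2·[2·14.8·3.3·0.53 + 14.8·12.2·0.11 + 2·3.3·12.2·0.19] = 411.44 + 173.862 = 585.302.
Because errors are independent across components, Cov(Tᵢ,Tⱼ) = Cov(Xᵢ,Xⱼ); the off-diagonal part of the true-score variance is the same as above.
True-score variance = [14.8²·0.71 + 2²·3.3²·0.93 + 12.2²·0.73] + 173.862 = 304.682 + 173.862 = 478.544.
Reliability = 478.544 / 585.302 = 0.818.

0.818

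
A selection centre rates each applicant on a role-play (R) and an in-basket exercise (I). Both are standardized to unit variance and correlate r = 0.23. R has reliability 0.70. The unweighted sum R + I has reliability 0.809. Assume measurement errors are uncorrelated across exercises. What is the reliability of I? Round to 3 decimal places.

Var(R+I) = 2 + 2·0.23 = 2.460.
True-score variance = ρ_R + ρ_I + 2·0.23, so 0.809 = (0.70 + ρ_I + 0.46) / 2.460.
ρ_I = 0.809·2.460 − 0.70 − 0.46 = 0.830.

0.830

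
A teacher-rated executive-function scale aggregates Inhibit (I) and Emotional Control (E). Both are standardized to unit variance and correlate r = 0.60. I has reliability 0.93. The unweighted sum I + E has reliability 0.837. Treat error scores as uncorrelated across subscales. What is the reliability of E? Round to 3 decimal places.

0.548

Var(I+E) = 2 + 2·0.60 = 3.200.
True-score variance = ρ_I + ρ_E + 2·0.60, so 0.837 = (0.93 + ρ_E + 1.20) / 3.200.
ρ_E = 0.837·3.200 − 0.93 − 1.20 = 0.548.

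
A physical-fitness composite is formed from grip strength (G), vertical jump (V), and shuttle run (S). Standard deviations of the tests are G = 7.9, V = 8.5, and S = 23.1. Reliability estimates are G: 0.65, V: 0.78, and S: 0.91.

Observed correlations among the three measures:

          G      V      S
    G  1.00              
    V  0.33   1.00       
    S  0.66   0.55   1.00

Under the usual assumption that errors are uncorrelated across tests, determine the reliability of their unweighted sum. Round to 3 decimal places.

Var(G+V+S) = 7.9² + 8.5² + 23.1² + 2·[7.9·8.5·0.33 + 7.9·23.1·0.66 + 8.5·23.1·0.55] = 668.27 + 501.191 = 1169.46.
Under uncorrelated errors the observed covariances equal the true-score covariances, so only the own-variance terms attenuate.
True-score variance = [7.9²·0.65 + 8.5²·0.78 + 23.1²·0.91] + 501.191 = 582.507 + 501.191 = 1083.7.
Reliability = 1083.7 / 1169.46 = 0.927.

0.927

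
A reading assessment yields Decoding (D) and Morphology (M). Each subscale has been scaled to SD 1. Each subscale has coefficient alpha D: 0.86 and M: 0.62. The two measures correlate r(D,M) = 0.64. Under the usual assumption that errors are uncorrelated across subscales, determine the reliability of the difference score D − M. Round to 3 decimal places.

0.278

Var(D−M) = 1 + 1 − 2·0.64 = 2 − 1.28 = 0.72.
Under uncorrelated errors the observed covariances equal the true-score covariances, so only the own-variance terms attenuate.
True-score variance = [0.86 + 0.62] − 1.28 = 1.48 − 1.28 = 0.2.
Reliability = 0.2 / 0.72 = 0.278.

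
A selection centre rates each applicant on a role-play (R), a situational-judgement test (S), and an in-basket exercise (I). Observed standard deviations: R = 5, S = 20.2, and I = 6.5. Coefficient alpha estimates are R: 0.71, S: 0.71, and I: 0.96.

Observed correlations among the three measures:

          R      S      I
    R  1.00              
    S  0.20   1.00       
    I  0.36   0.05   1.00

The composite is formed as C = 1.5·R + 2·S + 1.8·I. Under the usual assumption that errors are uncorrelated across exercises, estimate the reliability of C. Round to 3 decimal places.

0.759

Var(C) = 1.5²·5² + 2²·20.2² + 1.8²·6.5² + 2·[3·5·20.2·0.20 + 2.7·5·6.5·0.36 + 3.6·20.2·6.5·0.05] = 1825.3 + 231.648 = 2056.95.
Under uncorrelated errors the observed covariances equal the true-score covariances, so only the own-variance terms attenuate.
True-score variance = [1.5²·5²·0.71 + 2²·20.2²·0.71 + 1.8²·6.5²·0.96] + 231.648 = 1330.19 + 231.648 = 1561.83.
Reliability = 1561.83 / 2056.95 = 0.759.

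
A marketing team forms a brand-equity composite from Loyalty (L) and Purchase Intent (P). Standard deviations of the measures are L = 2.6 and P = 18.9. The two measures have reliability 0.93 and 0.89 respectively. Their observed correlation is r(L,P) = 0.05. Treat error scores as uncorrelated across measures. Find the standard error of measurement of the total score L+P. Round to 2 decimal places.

6.31

Var(total) = 363.97 + 4.914 = 368.884.
True-score variance = 324.204 + 4.914 = 329.118, so reliability = 0.8922.
Error variance = 368.884 − 329.118 = 39.7663; SEM = √39.7663 = 6.31.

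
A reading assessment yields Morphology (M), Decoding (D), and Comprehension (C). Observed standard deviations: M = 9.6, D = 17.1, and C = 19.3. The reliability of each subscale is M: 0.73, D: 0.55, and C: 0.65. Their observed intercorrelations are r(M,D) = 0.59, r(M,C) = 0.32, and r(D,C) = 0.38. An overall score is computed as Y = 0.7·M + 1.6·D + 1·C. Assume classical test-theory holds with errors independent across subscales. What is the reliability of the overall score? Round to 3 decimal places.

0.743

Var(Y) = 0.7²·9.6² + 1.6²·17.1² + 19.3² + 2·[1.12·9.6·17.1·0.59 + 0.7·9.6·19.3·0.32 + 1.6·17.1·19.3·0.38] = 1166.22 + 701.276 = 1867.49.
Under uncorrelated errors the observed covariances equal the true-score covariances, so only the own-variance terms attenuate.
True-score variance = [0.7²·9.6²·0.73 + 1.6²·17.1²·0.55 + 19.3²·0.65] + 701.276 = 686.797 + 701.276 = 1388.07.
Reliability = 1388.07 / 1867.49 = 0.743.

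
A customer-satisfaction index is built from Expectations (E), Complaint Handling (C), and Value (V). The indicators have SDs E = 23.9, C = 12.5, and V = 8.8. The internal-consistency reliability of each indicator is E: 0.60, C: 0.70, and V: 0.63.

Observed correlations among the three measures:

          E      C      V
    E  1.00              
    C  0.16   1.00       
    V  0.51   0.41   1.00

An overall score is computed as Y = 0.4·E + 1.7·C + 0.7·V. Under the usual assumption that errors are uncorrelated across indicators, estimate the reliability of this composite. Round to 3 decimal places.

Var(Y) = 0.4²·23.9² + 1.7²·12.5² + 0.7²·8.8² + 2·[0.68·23.9·12.5·0.16 + 0.28·23.9·8.8·0.51 + 1.19·12.5·8.8·0.41] = 580.902 + 232.413 = 813.315.
With uncorrelated errors the cross-covariances are all true-score covariance, so they carry over unchanged; only the diagonal terms shrink to ρᵢσᵢ².
True-score variance = [0.4²·23.9²·0.60 + 1.7²·12.5²·0.70 + 0.7²·8.8²·0.63] + 232.413 = 394.836 + 232.413 = 627.249.
Reliability = 627.249 / 813.315 = 0.771.

0.771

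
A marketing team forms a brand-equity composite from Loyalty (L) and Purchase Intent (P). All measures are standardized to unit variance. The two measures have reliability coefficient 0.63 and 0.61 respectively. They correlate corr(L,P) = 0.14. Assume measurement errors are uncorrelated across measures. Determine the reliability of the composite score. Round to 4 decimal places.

Var(L+P) = 2 + 2·[0.14] = 2 + 0.28 = 2.28.
Because errors are independent across components, Cov(Tᵢ,Tⱼ) = Cov(Xᵢ,Xⱼ); the off-diagonal part of the true-score variance is the same as above.
True-score variance = [0.63 + 0.61] + 0.28 = 1.24 + 0.28 = 1.52.
Reliability = 1.52 / 2.28 = 0.6667.

0.6667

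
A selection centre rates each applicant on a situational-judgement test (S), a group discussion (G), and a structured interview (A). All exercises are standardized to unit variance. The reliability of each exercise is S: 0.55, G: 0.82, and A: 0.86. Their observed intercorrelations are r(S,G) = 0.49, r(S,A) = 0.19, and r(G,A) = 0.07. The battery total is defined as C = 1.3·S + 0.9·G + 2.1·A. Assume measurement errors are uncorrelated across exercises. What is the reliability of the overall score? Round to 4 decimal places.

0.8372

Var(C) = 1.3² + 0.9² + 2.1² + 2·[1.17·0.49 + 2.73·0.19 + 1.89·0.07] = 6.91 + 2.4486 = 9.3586.
With uncorrelated errors the cross-covariances are all true-score covariance, so they carry over unchanged; only the diagonal terms shrink to ρᵢσᵢ².
True-score variance = [1.3²·0.55 + 0.9²·0.82 + 2.1²·0.86] + 2.4486 = 5.3863 + 2.4486 = 7.8349.
Reliability = 7.8349 / 9.3586 = 0.8372.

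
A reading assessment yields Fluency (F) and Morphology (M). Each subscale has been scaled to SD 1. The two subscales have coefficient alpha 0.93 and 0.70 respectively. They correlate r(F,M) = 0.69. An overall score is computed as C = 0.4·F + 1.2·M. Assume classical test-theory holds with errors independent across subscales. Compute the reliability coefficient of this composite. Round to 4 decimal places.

0.8041

Var(C) = 0.4² + 1.2² + 2·[0.48·0.69] = 1.6 + 0.6624 = 2.2624.
Because errors are independent across components, Cov(Tᵢ,Tⱼ) = Cov(Xᵢ,Xⱼ); the off-diagonal part of the true-score variance is the same as above.
True-score variance = [0.4²·0.93 + 1.2²·0.70] + 0.6624 = 1.1568 + 0.6624 = 1.8192.
Reliability = 1.8192 / 2.2624 = 0.8041.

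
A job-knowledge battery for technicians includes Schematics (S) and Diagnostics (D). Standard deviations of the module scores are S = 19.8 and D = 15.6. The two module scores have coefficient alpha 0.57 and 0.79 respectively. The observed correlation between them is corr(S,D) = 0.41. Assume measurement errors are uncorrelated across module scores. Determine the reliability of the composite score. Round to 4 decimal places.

Var(S+D) = 19.8² + 15.6² + 2·[19.8·15.6·0.41] = 635.4 + 253.282 = 888.682.
With uncorrelated errors the cross-covariances are all true-score covariance, so they carry over unchanged; only the diagonal terms shrink to ρᵢσᵢ².
True-score variance = [19.8²·0.57 + 15.6²·0.79] + 253.282 = 415.717 + 253.282 = 668.999.
Reliability = 668.999 / 888.682 = 0.7528.

0.7528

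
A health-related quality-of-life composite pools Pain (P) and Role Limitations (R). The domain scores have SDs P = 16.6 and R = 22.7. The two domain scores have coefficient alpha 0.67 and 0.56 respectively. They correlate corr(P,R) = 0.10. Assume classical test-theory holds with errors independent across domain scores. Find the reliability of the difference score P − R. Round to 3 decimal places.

0.556

Var(P−R) = 16.6² + 22.7² − 2·16.6·22.7·0.10 = 790.85 − 75.364 = 715.486.
With uncorrelated errors the cross-covariances are all true-score covariance, so they carry over unchanged; only the diagonal terms shrink to ρᵢσᵢ².
True-score variance = [16.6²·0.67 + 22.7²·0.56] − 75.364 = 473.188 − 75.364 = 397.824.
Reliability = 397.824 / 715.486 = 0.556.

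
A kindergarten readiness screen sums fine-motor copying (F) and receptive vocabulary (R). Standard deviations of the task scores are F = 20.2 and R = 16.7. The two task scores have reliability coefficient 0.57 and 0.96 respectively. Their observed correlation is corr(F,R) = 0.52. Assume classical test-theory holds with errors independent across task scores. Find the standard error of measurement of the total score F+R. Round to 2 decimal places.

Var(total) = 686.93 + 350.834 = 1037.76.
True-score variance = 500.317 + 350.834 = 851.151, so reliability = 0.8202.
Error variance = 1037.76 − 851.151 = 186.613; SEM = √186.613 = 13.66.

13.66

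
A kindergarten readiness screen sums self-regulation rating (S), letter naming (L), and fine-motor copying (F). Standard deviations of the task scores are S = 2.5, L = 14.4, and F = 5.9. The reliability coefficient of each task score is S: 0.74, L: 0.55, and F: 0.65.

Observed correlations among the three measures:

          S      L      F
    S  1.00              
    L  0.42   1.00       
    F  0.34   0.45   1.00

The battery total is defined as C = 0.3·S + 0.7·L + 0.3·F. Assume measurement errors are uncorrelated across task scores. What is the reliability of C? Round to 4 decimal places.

Var(C) = 0.3²·2.5² + 0.7²·14.4² + 0.3²·5.9² + 2·[0.21·2.5·14.4·0.42 + 0.09·2.5·5.9·0.34 + 0.21·14.4·5.9·0.45] = 105.302 + 23.3105 = 128.612.
Because errors are independent across components, Cov(Tᵢ,Tⱼ) = Cov(Xᵢ,Xⱼ); the off-diagonal part of the true-score variance is the same as above.
True-score variance = [0.3²·2.5²·0.74 + 0.7²·14.4²·0.55 + 0.3²·5.9²·0.65] + 23.3105 = 58.3362 + 23.3105 = 81.6467.
Reliability = 81.6467 / 128.612 = 0.6348.

0.6348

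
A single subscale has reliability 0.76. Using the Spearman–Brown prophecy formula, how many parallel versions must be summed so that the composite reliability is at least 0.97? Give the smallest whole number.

k ≥ ρ*(1−ρ₁)/(ρ₁(1−ρ*)) = 0.97·0.24 / (0.76·0.03) = 10.211.
Smallest integer k = 11.

11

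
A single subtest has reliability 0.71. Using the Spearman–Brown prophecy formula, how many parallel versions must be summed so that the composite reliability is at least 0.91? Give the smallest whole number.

k ≥ ρ*(1−ρ₁)/(ρ₁(1−ρ*)) = 0.91·0.29 / (0.71·0.09) = 4.130.
Smallest integer k = 5.

5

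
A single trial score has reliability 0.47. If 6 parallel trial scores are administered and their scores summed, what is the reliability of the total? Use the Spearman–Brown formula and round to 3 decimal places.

0.842

ρ_k = kρ / (1 + (k−1)ρ) = 6·0.47 / (1 + 5·0.47) = 2.820 / 3.350 = 0.842.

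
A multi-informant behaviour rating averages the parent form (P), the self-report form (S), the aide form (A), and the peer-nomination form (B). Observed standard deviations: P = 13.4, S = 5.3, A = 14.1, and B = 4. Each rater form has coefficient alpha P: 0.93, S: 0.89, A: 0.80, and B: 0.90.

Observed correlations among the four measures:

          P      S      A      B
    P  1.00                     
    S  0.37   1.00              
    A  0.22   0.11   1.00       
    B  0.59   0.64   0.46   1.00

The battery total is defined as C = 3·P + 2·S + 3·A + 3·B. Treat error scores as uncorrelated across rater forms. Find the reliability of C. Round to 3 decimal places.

Var(C) = 3²·13.4² + 2²·5.3² + 3²·14.1² + 3²·4² + 2·[6·13.4·5.3·0.37 + 9·13.4·14.1·0.22 + 9·13.4·4·0.59 + 6·5.3·14.1·0.11 + 6·5.3·4·0.64 + 9·14.1·4·0.46] = 3661.69 + 2361.21 = 6022.9.
Under uncorrelated errors the observed covariances equal the true-score covariances, so only the own-variance terms attenuate.
True-score variance = [3²·13.4²·0.93 + 2²·5.3²·0.89 + 3²·14.1²·0.80 + 3²·4²·0.90] + 2361.21 = 3163.95 + 2361.21 = 5525.16.
Reliability = 5525.16 / 6022.9 = 0.917.

0.917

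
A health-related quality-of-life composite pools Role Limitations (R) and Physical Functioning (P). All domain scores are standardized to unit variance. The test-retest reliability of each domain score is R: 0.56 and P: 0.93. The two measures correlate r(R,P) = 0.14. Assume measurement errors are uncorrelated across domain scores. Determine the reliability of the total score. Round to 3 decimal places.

Var(R+P) = 2 + 2·[0.14] = 2 + 0.28 = 2.28.
Under uncorrelated errors the observed covariances equal the true-score covariances, so only the own-variance terms attenuate.
True-score variance = [0.56 + 0.93] + 0.28 = 1.49 + 0.28 = 1.77.
Reliability = 1.77 / 2.28 = 0.776.

0.776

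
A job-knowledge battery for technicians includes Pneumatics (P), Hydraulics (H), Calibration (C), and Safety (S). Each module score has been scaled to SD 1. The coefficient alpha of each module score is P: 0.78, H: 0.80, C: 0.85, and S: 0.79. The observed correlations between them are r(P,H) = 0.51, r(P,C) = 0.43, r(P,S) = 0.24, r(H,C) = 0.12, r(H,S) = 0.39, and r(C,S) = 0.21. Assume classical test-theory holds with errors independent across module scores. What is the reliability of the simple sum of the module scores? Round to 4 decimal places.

0.9000

Var(P+H+C+S) = 4 + 2·[0.51 + 0.43 + 0.24 + 0.12 + 0.39 + 0.21] = 4 + 3.8 = 7.8.
Because errors are independent across components, Cov(Tᵢ,Tⱼ) = Cov(Xᵢ,Xⱼ); the off-diagonal part of the true-score variance is the same as above.
True-score variance = [0.78 + 0.80 + 0.85 + 0.79] + 3.8 = 3.22 + 3.8 = 7.02.
Reliability = 7.02 / 7.8 = 0.9000.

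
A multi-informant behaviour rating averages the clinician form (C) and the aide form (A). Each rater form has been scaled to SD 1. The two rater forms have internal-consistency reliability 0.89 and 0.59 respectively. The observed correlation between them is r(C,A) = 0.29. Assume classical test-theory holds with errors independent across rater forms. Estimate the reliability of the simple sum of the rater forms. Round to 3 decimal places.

0.798

Var(C+A) = 2 + 2·[0.29] = 2 + 0.58 = 2.58.
Under uncorrelated errors the observed covariances equal the true-score covariances, so only the own-variance terms attenuate.
True-score variance = [0.89 + 0.59] + 0.58 = 1.48 + 0.58 = 2.06.
Reliability = 2.06 / 2.58 = 0.798.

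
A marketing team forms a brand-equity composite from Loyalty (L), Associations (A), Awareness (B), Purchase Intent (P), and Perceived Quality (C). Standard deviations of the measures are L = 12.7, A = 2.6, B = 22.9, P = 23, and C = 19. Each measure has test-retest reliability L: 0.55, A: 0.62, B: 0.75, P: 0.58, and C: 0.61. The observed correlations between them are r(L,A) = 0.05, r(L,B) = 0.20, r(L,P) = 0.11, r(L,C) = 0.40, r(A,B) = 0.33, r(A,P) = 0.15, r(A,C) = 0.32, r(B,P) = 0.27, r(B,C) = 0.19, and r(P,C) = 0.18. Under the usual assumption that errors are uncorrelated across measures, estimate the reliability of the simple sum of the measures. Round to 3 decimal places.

0.786

Var(L+A+B+P+C) = 12.7² + 2.6² + 22.9² + 23² + 19² + 2·[12.7·2.6·0.05 + 12.7·22.9·0.20 + 12.7·23·0.11 + 12.7·19·0.40 + 2.6·22.9·0.33 + 2.6·23·0.15 + 2.6·19·0.32 + 22.9·23·0.27 + 22.9·19·0.19 + 23·19·0.18] = 1582.46 + 1072.86 = 2655.32.
With uncorrelated errors the cross-covariances are all true-score covariance, so they carry over unchanged; only the diagonal terms shrink to ρᵢσᵢ².
True-score variance = [12.7²·0.55 + 2.6²·0.62 + 22.9²·0.75 + 23²·0.58 + 19²·0.61] + 1072.86 = 1013.24 + 1072.86 = 2086.1.
Reliability = 2086.1 / 2655.32 = 0.786.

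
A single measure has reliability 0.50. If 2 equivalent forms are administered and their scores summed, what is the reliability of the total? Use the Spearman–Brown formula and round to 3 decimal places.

0.667

ρ_k = kρ / (1 + (k−1)ρ) = 2·0.50 / (1 + 1·0.50) = 1.000 / 1.500 = 0.667.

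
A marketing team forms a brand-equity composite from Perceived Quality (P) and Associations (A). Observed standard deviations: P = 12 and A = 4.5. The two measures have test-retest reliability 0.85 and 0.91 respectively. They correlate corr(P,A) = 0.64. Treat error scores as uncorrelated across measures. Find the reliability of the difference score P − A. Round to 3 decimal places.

Var(P−A) = 12² + 4.5² − 2·12·4.5·0.64 = 164.25 − 69.12 = 95.13.
Under uncorrelated errors the observed covariances equal the true-score covariances, so only the own-variance terms attenuate.
True-score variance = [12²·0.85 + 4.5²·0.91] − 69.12 = 140.827 − 69.12 = 71.7075.
Reliability = 71.7075 / 95.13 = 0.754.

0.754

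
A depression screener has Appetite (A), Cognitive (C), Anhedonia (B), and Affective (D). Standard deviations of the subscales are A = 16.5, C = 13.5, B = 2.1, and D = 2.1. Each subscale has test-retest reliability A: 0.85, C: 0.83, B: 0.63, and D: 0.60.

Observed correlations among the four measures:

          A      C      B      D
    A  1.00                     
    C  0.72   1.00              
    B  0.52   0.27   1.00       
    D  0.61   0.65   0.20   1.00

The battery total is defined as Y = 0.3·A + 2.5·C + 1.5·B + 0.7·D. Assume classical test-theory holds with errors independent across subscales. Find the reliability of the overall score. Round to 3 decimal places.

0.871

Var(Y) = 0.3²·16.5² + 2.5²·13.5² + 1.5²·2.1² + 0.7²·2.1² + 2·[0.75·16.5·13.5·0.72 + 0.45·16.5·2.1·0.52 + 0.21·16.5·2.1·0.61 + 3.75·13.5·2.1·0.27 + 1.75·13.5·2.1·0.65 + 1.05·2.1·2.1·0.20] = 1175.65 + 389.421 = 1565.07.
With uncorrelated errors the cross-covariances are all true-score covariance, so they carry over unchanged; only the diagonal terms shrink to ρᵢσᵢ².
True-score variance = [0.3²·16.5²·0.85 + 2.5²·13.5²·0.83 + 1.5²·2.1²·0.63 + 0.7²·2.1²·0.60] + 389.421 = 973.797 + 389.421 = 1363.22.
Reliability = 1363.22 / 1565.07 = 0.871.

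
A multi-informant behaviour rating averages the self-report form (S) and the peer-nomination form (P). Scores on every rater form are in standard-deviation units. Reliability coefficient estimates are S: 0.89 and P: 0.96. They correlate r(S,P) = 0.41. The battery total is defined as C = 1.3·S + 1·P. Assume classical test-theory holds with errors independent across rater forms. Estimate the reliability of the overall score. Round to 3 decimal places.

Var(C) = 1.3² + 1 + 2·[1.3·0.41] = 2.69 + 1.066 = 3.756.
With uncorrelated errors the cross-covariances are all true-score covariance, so they carry over unchanged; only the diagonal terms shrink to ρᵢσᵢ².
True-score variance = [1.3²·0.89 + 0.96] + 1.066 = 2.4641 + 1.066 = 3.5301.
Reliability = 3.5301 / 3.756 = 0.940.

0.940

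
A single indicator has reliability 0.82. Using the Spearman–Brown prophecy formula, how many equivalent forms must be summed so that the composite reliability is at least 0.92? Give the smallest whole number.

3

k ≥ ρ*(1−ρ₁)/(ρ₁(1−ρ*)) = 0.92·0.18 / (0.82·0.08) = 2.524.
Smallest integer k = 3.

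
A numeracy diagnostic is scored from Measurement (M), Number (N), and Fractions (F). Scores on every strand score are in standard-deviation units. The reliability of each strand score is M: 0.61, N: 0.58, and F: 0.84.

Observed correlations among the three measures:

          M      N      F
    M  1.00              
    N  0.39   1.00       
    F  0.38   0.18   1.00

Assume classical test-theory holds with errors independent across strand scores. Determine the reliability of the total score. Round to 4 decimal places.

0.8020

Var(M+N+F) = 3 + 2·[0.39 + 0.38 + 0.18] = 3 + 1.9 = 4.9.
Under uncorrelated errors the observed covariances equal the true-score covariances, so only the own-variance terms attenuate.
True-score variance = [0.61 + 0.58 + 0.84] + 1.9 = 2.03 + 1.9 = 3.93.
Reliability = 3.93 / 4.9 = 0.8020.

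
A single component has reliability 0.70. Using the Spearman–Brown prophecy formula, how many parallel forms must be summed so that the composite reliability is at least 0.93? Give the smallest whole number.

6

k ≥ ρ*(1−ρ₁)/(ρ₁(1−ρ*)) = 0.93·0.30 / (0.70·0.07) = 5.694.
Smallest integer k = 6.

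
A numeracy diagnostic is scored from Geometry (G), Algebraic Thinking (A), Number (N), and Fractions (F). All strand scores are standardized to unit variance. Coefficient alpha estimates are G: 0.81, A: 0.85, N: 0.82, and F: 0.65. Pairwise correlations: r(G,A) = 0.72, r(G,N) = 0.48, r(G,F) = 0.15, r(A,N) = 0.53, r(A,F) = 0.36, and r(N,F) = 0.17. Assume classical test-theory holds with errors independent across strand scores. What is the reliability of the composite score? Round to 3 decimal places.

0.901

Var(G+A+N+F) = 4 + 2·[0.72 + 0.48 + 0.15 + 0.53 + 0.36 + 0.17] = 4 + 4.82 = 8.82.
With uncorrelated errors the cross-covariances are all true-score covariance, so they carry over unchanged; only the diagonal terms shrink to ρᵢσᵢ².
True-score variance = [0.81 + 0.85 + 0.82 + 0.65] + 4.82 = 3.13 + 4.82 = 7.95.
Reliability = 7.95 / 8.82 = 0.901.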